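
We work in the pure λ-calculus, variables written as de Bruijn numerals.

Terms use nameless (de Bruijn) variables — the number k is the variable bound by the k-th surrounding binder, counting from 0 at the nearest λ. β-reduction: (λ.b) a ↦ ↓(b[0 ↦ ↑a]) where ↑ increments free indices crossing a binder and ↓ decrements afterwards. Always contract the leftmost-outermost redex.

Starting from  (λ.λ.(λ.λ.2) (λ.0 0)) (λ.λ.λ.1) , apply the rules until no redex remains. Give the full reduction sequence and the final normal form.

  start: (λ.λ.(λ.λ.2) (λ.0 0)) (λ.λ.λ.1)
  [1] λ.(λ.λ.2) (λ.0 0)
  [2] λ.λ.1

Answer: normal form = λ.λ.1  (in 2 steps)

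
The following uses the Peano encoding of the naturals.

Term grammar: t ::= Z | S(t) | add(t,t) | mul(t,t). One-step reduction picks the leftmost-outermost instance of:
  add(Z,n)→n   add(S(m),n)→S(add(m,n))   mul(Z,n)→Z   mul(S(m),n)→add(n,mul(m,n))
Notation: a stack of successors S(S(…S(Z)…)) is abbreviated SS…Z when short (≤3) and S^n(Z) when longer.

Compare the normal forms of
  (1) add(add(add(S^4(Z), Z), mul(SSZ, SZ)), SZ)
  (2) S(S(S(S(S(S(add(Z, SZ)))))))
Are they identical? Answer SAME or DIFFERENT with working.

Term A:
  start: add(add(add(S^4(Z), Z), mul(SSZ, SZ)), SZ)
  →1  add(add(S(add(SSSZ, Z)), mul(SSZ, SZ)), SZ)
  →2  add(S(add(add(SSSZ, Z), mul(SSZ, SZ))), SZ)
  →3  S(add(add(add(SSSZ, Z), mul(SSZ, SZ)), SZ))
  →4  S(add(add(S(add(SSZ, Z)), mul(SSZ, SZ)), SZ))
  →5  S(add(S(add(add(SSZ, Z), mul(SSZ, SZ))), SZ))
  →6  S(S(add(add(add(SSZ, Z), mul(SSZ, SZ)), SZ)))
  →7  S(S(add(add(S(add(SZ, Z)), mul(SSZ, SZ)), SZ)))
  →8  S(S(add(S(add(add(SZ, Z), mul(SSZ, SZ))), SZ)))
  →9  S(S(S(add(add(add(SZ, Z), mul(SSZ, SZ)), SZ))))
  →10  S(S(S(add(add(S(add(Z, Z)), mul(SSZ, SZ)), SZ))))
  →11  S(S(S(add(S(add(add(Z, Z), mul(SSZ, SZ))), SZ))))
  →12  S(S(S(S(add(add(add(Z, Z), mul(SSZ, SZ)), SZ)))))
  →13  S(S(S(S(add(add(Z, mul(SSZ, SZ)), SZ)))))
  →14  S(S(S(S(add(mul(SSZ, SZ), SZ)))))
  →15  S(S(S(S(add(add(SZ, mul(SZ, SZ)), SZ)))))
  →16  S(S(S(S(add(S(add(Z, mul(SZ, SZ))), SZ)))))
  →17  S(S(S(S(S(add(add(Z, mul(SZ, SZ)), SZ))))))
  →18  S(S(S(S(S(add(mul(SZ, SZ), SZ))))))
  →19  S(S(S(S(S(add(add(SZ, mul(Z, SZ)), SZ))))))
  →20  S(S(S(S(S(add(S(add(Z, mul(Z, SZ))), SZ))))))
  →21  S(S(S(S(S(S(add(add(Z, mul(Z, SZ)), SZ)))))))
  →22  S(S(S(S(S(S(add(mul(Z, SZ), SZ)))))))
  →23  S(S(S(S(S(S(add(Z, SZ)))))))
  →24  S^7(Z)

Term B:
  start: S(S(S(S(S(S(add(Z, SZ)))))))
  →1  S^7(Z)

Answer: SAME — A ⇓ S^7(Z), B ⇓ S^7(Z)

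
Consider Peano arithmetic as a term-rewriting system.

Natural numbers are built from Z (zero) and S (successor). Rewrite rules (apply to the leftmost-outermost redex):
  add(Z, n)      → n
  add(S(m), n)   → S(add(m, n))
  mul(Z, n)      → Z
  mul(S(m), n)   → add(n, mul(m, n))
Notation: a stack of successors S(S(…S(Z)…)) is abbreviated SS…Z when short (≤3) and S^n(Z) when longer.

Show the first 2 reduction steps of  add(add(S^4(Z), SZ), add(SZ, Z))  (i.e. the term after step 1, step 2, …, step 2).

Answer: after 2 steps: S(add(add(SSSZ, SZ), add(SZ, Z)))

Derivation:
  start: add(add(S^4(Z), SZ), add(SZ, Z))
  [1] add(S(add(SSSZ, SZ)), add(SZ, Z))
  [2] S(add(add(SSSZ, SZ), add(SZ, Z)))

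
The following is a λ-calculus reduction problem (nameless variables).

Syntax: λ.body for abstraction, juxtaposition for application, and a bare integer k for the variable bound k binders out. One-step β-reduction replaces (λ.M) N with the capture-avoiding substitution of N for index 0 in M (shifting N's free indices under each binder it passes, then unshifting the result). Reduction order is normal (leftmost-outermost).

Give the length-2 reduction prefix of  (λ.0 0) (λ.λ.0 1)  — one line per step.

Answer: after 2 steps: λ.0 (λ.λ.0 1)

Working:
  start: (λ.0 0) (λ.λ.0 1)
  step 1: (λ.λ.0 1) (λ.λ.0 1)
  step 2: λ.0 (λ.λ.0 1)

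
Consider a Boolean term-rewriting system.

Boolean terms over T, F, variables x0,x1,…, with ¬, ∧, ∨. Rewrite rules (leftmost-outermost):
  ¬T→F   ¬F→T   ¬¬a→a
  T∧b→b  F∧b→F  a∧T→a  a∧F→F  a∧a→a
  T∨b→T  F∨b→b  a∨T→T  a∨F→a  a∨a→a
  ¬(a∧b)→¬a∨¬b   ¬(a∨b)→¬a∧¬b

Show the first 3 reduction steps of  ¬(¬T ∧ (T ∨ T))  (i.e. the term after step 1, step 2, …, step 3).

  start: ¬(¬T ∧ (T ∨ T))
  step 1: ¬¬T ∨ ¬(T ∨ T)
  step 2: T ∨ ¬(T ∨ T)
  step 3: T

Answer: after 3 steps: T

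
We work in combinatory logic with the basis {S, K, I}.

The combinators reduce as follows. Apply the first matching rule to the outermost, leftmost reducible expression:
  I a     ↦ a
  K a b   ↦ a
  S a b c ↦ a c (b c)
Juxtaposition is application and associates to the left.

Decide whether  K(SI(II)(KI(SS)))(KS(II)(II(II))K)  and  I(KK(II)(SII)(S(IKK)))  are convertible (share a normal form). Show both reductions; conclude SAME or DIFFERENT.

Answer: DIFFERENT — A ⇓ I, B ⇓ SII

Derivation:
Term A:
  start: K(SI(II)(KI(SS)))(KS(II)(II(II))K)
  [1] SI(II)(KI(SS))
  [2] I(KI(SS))(II(KI(SS)))
  [3] KI(SS)(II(KI(SS)))
  [4] I(II(KI(SS)))
  [5] II(KI(SS))
  [6] I(KI(SS))
  [7] KI(SS)
  [8] I

Term B:
  start: I(KK(II)(SII)(S(IKK)))
  [1] KK(II)(SII)(S(IKK))
  [2] K(SII)(S(IKK))
  [3] SII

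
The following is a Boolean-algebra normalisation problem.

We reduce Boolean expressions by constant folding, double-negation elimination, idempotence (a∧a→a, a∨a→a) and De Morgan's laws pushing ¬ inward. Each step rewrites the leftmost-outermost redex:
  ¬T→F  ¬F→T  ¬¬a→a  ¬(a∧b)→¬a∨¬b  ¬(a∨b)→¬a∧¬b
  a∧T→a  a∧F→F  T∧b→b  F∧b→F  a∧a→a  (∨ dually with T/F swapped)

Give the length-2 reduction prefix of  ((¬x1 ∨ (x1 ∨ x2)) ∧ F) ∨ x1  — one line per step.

Answer: after 2 steps: x1

Working:
  start: ((¬x1 ∨ (x1 ∨ x2)) ∧ F) ∨ x1
  step 1: F ∨ x1
  step 2: x1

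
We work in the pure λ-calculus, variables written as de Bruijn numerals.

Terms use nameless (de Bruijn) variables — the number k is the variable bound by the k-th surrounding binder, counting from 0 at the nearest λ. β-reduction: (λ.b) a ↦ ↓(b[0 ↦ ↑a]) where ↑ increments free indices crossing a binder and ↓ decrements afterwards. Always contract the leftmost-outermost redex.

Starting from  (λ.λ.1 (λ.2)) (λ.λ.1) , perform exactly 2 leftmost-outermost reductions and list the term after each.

Answer: after 2 steps: λ.λ.λ.λ.λ.1

Working:
  start: (λ.λ.1 (λ.2)) (λ.λ.1)
  →1  λ.(λ.λ.1) (λ.λ.λ.1)
  →2  λ.λ.λ.λ.λ.1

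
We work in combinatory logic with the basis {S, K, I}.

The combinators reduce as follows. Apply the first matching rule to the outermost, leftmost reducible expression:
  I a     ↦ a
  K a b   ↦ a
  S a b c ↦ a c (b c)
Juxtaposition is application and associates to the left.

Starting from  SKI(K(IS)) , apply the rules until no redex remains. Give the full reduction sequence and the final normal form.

Answer: normal form = KS  (in 3 steps)

Derivation:
  start: SKI(K(IS))
  step 1: K(K(IS))(I(K(IS)))
  step 2: K(IS)
  step 3: KS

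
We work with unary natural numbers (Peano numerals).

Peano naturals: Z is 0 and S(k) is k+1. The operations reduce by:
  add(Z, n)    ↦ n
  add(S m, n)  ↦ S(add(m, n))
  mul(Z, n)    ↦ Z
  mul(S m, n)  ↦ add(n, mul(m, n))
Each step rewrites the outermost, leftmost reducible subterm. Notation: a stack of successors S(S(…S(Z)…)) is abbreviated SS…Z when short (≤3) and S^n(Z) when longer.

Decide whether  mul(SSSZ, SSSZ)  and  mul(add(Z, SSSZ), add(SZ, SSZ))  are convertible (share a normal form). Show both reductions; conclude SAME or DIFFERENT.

Answer: SAME — A ⇓ S^9(Z), B ⇓ S^9(Z)

Reduction:
Term A:
  start: mul(SSSZ, SSSZ)
  [1] add(SSSZ, mul(SSZ, SSSZ))
  [2] S(add(SSZ, mul(SSZ, SSSZ)))
  [3] S(S(add(SZ, mul(SSZ, SSSZ))))
  [4] S(S(S(add(Z, mul(SSZ, SSSZ)))))
  [5] S(S(S(mul(SSZ, SSSZ))))
  [6] S(S(S(add(SSSZ, mul(SZ, SSSZ)))))
  [7] S(S(S(S(add(SSZ, mul(SZ, SSSZ))))))
  [8] S(S(S(S(S(add(SZ, mul(SZ, SSSZ)))))))
  [9] S(S(S(S(S(S(add(Z, mul(SZ, SSSZ))))))))
  [10] S(S(S(S(S(S(mul(SZ, SSSZ)))))))
  [11] S(S(S(S(S(S(add(SSSZ, mul(Z, SSSZ))))))))
  [12] S(S(S(S(S(S(S(add(SSZ, mul(Z, SSSZ)))))))))
  [13] S(S(S(S(S(S(S(S(add(SZ, mul(Z, SSSZ))))))))))
  [14] S(S(S(S(S(S(S(S(S(add(Z, mul(Z, SSSZ)))))))))))
  [15] S(S(S(S(S(S(S(S(S(mul(Z, SSSZ))))))))))
  [16] S^9(Z)

Term B:
  start: mul(add(Z, SSSZ), add(SZ, SSZ))
  [1] mul(SSSZ, add(SZ, SSZ))
  [2] add(add(SZ, SSZ), mul(SSZ, add(SZ, SSZ)))
  [3] add(S(add(Z, SSZ)), mul(SSZ, add(SZ, SSZ)))
  [4] S(add(add(Z, SSZ), mul(SSZ, add(SZ, SSZ))))
  [5] S(add(SSZ, mul(SSZ, add(SZ, SSZ))))
  [6] S(S(add(SZ, mul(SSZ, add(SZ, SSZ)))))
  [7] S(S(S(add(Z, mul(SSZ, add(SZ, SSZ))))))
  [8] S(S(S(mul(SSZ, add(SZ, SSZ)))))
  [9] S(S(S(add(add(SZ, SSZ), mul(SZ, add(SZ, SSZ))))))
  [10] S(S(S(add(S(add(Z, SSZ)), mul(SZ, add(SZ, SSZ))))))
  [11] S(S(S(S(add(add(Z, SSZ), mul(SZ, add(SZ, SSZ)))))))
  [12] S(S(S(S(add(SSZ, mul(SZ, add(SZ, SSZ)))))))
  [13] S(S(S(S(S(add(SZ, mul(SZ, add(SZ, SSZ))))))))
  [14] S(S(S(S(S(S(add(Z, mul(SZ, add(SZ, SSZ)))))))))
  [15] S(S(S(S(S(S(mul(SZ, add(SZ, SSZ))))))))
  [16] S(S(S(S(S(S(add(add(SZ, SSZ), mul(Z, add(SZ, SSZ)))))))))
  [17] S(S(S(S(S(S(add(S(add(Z, SSZ)), mul(Z, add(SZ, SSZ)))))))))
  [18] S(S(S(S(S(S(S(add(add(Z, SSZ), mul(Z, add(SZ, SSZ))))))))))
  [19] S(S(S(S(S(S(S(add(SSZ, mul(Z, add(SZ, SSZ))))))))))
  [20] S(S(S(S(S(S(S(S(add(SZ, mul(Z, add(SZ, SSZ)))))))))))
  [21] S(S(S(S(S(S(S(S(S(add(Z, mul(Z, add(SZ, SSZ))))))))))))
  [22] S(S(S(S(S(S(S(S(S(mul(Z, add(SZ, SSZ)))))))))))
  [23] S^9(Z)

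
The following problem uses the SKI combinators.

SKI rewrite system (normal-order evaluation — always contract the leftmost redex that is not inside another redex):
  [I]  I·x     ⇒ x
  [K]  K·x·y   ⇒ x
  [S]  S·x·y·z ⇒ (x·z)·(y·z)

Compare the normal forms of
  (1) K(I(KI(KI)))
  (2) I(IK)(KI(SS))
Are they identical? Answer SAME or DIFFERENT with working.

Term A:
  start: K(I(KI(KI)))
  step 1: K(KI(KI))
  step 2: KI

Term B:
  start: I(IK)(KI(SS))
  step 1: IK(KI(SS))
  step 2: K(KI(SS))
  step 3: KI

Answer: SAME — A ⇓ KI, B ⇓ KI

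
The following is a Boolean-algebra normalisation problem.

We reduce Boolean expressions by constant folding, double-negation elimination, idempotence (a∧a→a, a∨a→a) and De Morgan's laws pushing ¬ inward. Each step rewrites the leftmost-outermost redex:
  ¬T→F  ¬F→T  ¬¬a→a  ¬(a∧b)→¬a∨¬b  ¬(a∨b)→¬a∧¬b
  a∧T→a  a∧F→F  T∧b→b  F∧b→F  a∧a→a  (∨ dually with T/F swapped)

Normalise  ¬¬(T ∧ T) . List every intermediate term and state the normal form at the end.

Answer: normal form = T  (in 2 steps)

Working:
  start: ¬¬(T ∧ T)
  →1  T ∧ T
  →2  T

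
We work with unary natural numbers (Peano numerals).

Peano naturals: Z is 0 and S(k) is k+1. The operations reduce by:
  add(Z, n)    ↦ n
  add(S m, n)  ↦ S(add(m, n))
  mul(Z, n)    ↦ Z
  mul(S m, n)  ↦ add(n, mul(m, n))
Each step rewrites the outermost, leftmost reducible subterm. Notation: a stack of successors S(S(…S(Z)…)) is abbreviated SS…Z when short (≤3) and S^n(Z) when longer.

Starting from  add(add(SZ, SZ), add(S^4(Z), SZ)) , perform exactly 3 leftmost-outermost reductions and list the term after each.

  start: add(add(SZ, SZ), add(S^4(Z), SZ))
  step 1: add(S(add(Z, SZ)), add(S^4(Z), SZ))
  step 2: S(add(add(Z, SZ), add(S^4(Z), SZ)))
  step 3: S(add(SZ, add(S^4(Z), SZ)))

Answer: after 3 steps: S(add(SZ, add(S^4(Z), SZ)))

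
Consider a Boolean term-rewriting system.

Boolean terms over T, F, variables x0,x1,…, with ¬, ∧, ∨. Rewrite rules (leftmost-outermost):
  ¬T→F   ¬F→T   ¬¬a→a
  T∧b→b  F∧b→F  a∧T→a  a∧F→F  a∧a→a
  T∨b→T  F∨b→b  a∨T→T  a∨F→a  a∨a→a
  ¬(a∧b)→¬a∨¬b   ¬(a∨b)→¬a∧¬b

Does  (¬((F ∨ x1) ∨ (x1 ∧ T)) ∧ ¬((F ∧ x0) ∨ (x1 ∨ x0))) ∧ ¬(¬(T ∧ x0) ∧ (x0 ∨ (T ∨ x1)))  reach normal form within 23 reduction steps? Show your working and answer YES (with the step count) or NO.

  start: (¬((F ∨ x1) ∨ (x1 ∧ T)) ∧ ¬((F ∧ x0) ∨ (x1 ∨ x0))) ∧ ¬(¬(T ∧ x0) ∧ (x0 ∨ (T ∨ x1)))
  →1  ((¬(F ∨ x1) ∧ ¬(x1 ∧ T)) ∧ ¬((F ∧ x0) ∨ (x1 ∨ x0))) ∧ ¬(¬(T ∧ x0) ∧ (x0 ∨ (T ∨ x1)))
  →2  (((¬F ∧ ¬x1) ∧ ¬(x1 ∧ T)) ∧ ¬((F ∧ x0) ∨ (x1 ∨ x0))) ∧ ¬(¬(T ∧ x0) ∧ (x0 ∨ (T ∨ x1)))
  →3  (((T ∧ ¬x1) ∧ ¬(x1 ∧ T)) ∧ ¬((F ∧ x0) ∨ (x1 ∨ x0))) ∧ ¬(¬(T ∧ x0) ∧ (x0 ∨ (T ∨ x1)))
  →4  ((¬x1 ∧ ¬(x1 ∧ T)) ∧ ¬((F ∧ x0) ∨ (x1 ∨ x0))) ∧ ¬(¬(T ∧ x0) ∧ (x0 ∨ (T ∨ x1)))
  →5  ((¬x1 ∧ (¬x1 ∨ ¬T)) ∧ ¬((F ∧ x0) ∨ (x1 ∨ x0))) ∧ ¬(¬(T ∧ x0) ∧ (x0 ∨ (T ∨ x1)))
  →6  ((¬x1 ∧ (¬x1 ∨ F)) ∧ ¬((F ∧ x0) ∨ (x1 ∨ x0))) ∧ ¬(¬(T ∧ x0) ∧ (x0 ∨ (T ∨ x1)))
  →7  ((¬x1 ∧ ¬x1) ∧ ¬((F ∧ x0) ∨ (x1 ∨ x0))) ∧ ¬(¬(T ∧ x0) ∧ (x0 ∨ (T ∨ x1)))
  →8  (¬x1 ∧ ¬((F ∧ x0) ∨ (x1 ∨ x0))) ∧ ¬(¬(T ∧ x0) ∧ (x0 ∨ (T ∨ x1)))
  →9  (¬x1 ∧ (¬(F ∧ x0) ∧ ¬(x1 ∨ x0))) ∧ ¬(¬(T ∧ x0) ∧ (x0 ∨ (T ∨ x1)))
  →10  (¬x1 ∧ ((¬F ∨ ¬x0) ∧ ¬(x1 ∨ x0))) ∧ ¬(¬(T ∧ x0) ∧ (x0 ∨ (T ∨ x1)))
  →11  (¬x1 ∧ ((T ∨ ¬x0) ∧ ¬(x1 ∨ x0))) ∧ ¬(¬(T ∧ x0) ∧ (x0 ∨ (T ∨ x1)))
  →12  (¬x1 ∧ (T ∧ ¬(x1 ∨ x0))) ∧ ¬(¬(T ∧ x0) ∧ (x0 ∨ (T ∨ x1)))
  →13  (¬x1 ∧ ¬(x1 ∨ x0)) ∧ ¬(¬(T ∧ x0) ∧ (x0 ∨ (T ∨ x1)))
  →14  (¬x1 ∧ (¬x1 ∧ ¬x0)) ∧ ¬(¬(T ∧ x0) ∧ (x0 ∨ (T ∨ x1)))
  →15  (¬x1 ∧ (¬x1 ∧ ¬x0)) ∧ (¬¬(T ∧ x0) ∨ ¬(x0 ∨ (T ∨ x1)))
  →16  (¬x1 ∧ (¬x1 ∧ ¬x0)) ∧ ((T ∧ x0) ∨ ¬(x0 ∨ (T ∨ x1)))
  →17  (¬x1 ∧ (¬x1 ∧ ¬x0)) ∧ (x0 ∨ ¬(x0 ∨ (T ∨ x1)))
  →18  (¬x1 ∧ (¬x1 ∧ ¬x0)) ∧ (x0 ∨ (¬x0 ∧ ¬(T ∨ x1)))
  →19  (¬x1 ∧ (¬x1 ∧ ¬x0)) ∧ (x0 ∨ (¬x0 ∧ (¬T ∧ ¬x1)))
  →20  (¬x1 ∧ (¬x1 ∧ ¬x0)) ∧ (x0 ∨ (¬x0 ∧ (F ∧ ¬x1)))
  →21  (¬x1 ∧ (¬x1 ∧ ¬x0)) ∧ (x0 ∨ (¬x0 ∧ F))
  →22  (¬x1 ∧ (¬x1 ∧ ¬x0)) ∧ (x0 ∨ F)
  →23  (¬x1 ∧ (¬x1 ∧ ¬x0)) ∧ x0

Answer: YES — reaches normal form (¬x1 ∧ (¬x1 ∧ ¬x0)) ∧ x0 in 23 ≤ 23 steps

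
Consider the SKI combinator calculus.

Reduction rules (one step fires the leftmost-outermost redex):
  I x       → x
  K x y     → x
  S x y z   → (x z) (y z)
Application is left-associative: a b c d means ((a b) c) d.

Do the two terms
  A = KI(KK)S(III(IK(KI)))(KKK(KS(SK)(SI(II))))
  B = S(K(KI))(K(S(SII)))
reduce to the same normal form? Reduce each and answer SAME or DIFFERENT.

Term A:
  start: KI(KK)S(III(IK(KI)))(KKK(KS(SK)(SI(II))))
  [1] IS(III(IK(KI)))(KKK(KS(SK)(SI(II))))
  [2] S(III(IK(KI)))(KKK(KS(SK)(SI(II))))
  [3] S(II(IK(KI)))(KKK(KS(SK)(SI(II))))
  [4] S(I(IK(KI)))(KKK(KS(SK)(SI(II))))
  [5] S(IK(KI))(KKK(KS(SK)(SI(II))))
  [6] S(K(KI))(KKK(KS(SK)(SI(II))))
  [7] S(K(KI))(K(KS(SK)(SI(II))))
  [8] S(K(KI))(K(S(SI(II))))
  [9] S(K(KI))(K(S(SII)))

Term B:
  start: S(K(KI))(K(S(SII)))

Answer: SAME — A ⇓ S(K(KI))(K(S(SII))), B ⇓ S(K(KI))(K(S(SII)))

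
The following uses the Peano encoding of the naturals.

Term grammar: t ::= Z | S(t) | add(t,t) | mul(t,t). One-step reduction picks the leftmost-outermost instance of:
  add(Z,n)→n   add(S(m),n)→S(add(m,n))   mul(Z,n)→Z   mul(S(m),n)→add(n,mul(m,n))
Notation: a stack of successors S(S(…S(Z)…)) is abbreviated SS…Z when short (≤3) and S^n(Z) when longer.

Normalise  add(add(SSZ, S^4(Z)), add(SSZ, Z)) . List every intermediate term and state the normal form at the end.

Answer: normal form = S^8(Z)  (in 13 steps)

Working:
  start: add(add(SSZ, S^4(Z)), add(SSZ, Z))
  →1  add(S(add(SZ, S^4(Z))), add(SSZ, Z))
  →2  S(add(add(SZ, S^4(Z)), add(SSZ, Z)))
  →3  S(add(S(add(Z, S^4(Z))), add(SSZ, Z)))
  →4  S(S(add(add(Z, S^4(Z)), add(SSZ, Z))))
  →5  S(S(add(S^4(Z), add(SSZ, Z))))
  →6  S(S(S(add(SSSZ, add(SSZ, Z)))))
  →7  S(S(S(S(add(SSZ, add(SSZ, Z))))))
  →8  S(S(S(S(S(add(SZ, add(SSZ, Z)))))))
  →9  S(S(S(S(S(S(add(Z, add(SSZ, Z))))))))
  →10  S(S(S(S(S(S(add(SSZ, Z)))))))
  →11  S(S(S(S(S(S(S(add(SZ, Z))))))))
  →12  S(S(S(S(S(S(S(S(add(Z, Z)))))))))
  →13  S^8(Z)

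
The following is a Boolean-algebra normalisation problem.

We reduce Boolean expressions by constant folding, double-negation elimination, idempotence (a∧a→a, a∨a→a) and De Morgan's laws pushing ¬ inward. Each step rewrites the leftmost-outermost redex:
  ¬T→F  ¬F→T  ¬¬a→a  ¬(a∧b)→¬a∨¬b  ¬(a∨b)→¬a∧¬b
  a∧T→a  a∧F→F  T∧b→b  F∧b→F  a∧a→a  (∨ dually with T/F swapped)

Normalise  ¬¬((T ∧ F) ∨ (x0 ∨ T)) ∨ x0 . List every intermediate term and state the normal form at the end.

Answer: normal form = T  (in 5 steps)

Working:
  start: ¬¬((T ∧ F) ∨ (x0 ∨ T)) ∨ x0
  →1  ((T ∧ F) ∨ (x0 ∨ T)) ∨ x0
  →2  (F ∨ (x0 ∨ T)) ∨ x0
  →3  (x0 ∨ T) ∨ x0
  →4  T ∨ x0
  →5  T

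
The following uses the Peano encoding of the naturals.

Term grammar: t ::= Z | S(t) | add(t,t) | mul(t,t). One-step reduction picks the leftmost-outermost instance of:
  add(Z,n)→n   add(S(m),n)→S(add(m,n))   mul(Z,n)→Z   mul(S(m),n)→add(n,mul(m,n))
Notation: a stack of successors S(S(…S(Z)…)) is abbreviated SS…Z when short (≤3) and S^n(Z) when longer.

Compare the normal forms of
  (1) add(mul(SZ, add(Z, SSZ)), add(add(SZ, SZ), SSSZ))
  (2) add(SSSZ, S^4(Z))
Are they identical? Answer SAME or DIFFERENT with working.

Term A:
  start: add(mul(SZ, add(Z, SSZ)), add(add(SZ, SZ), SSSZ))
  step 1: add(add(add(Z, SSZ), mul(Z, add(Z, SSZ))), add(add(SZ, SZ), SSSZ))
  step 2: add(add(SSZ, mul(Z, add(Z, SSZ))), add(add(SZ, SZ), SSSZ))
  step 3: add(S(add(SZ, mul(Z, add(Z, SSZ)))), add(add(SZ, SZ), SSSZ))
  step 4: S(add(add(SZ, mul(Z, add(Z, SSZ))), add(add(SZ, SZ), SSSZ)))
  step 5: S(add(S(add(Z, mul(Z, add(Z, SSZ)))), add(add(SZ, SZ), SSSZ)))
  step 6: S(S(add(add(Z, mul(Z, add(Z, SSZ))), add(add(SZ, SZ), SSSZ))))
  step 7: S(S(add(mul(Z, add(Z, SSZ)), add(add(SZ, SZ), SSSZ))))
  step 8: S(S(add(Z, add(add(SZ, SZ), SSSZ))))
  step 9: S(S(add(add(SZ, SZ), SSSZ)))
  step 10: S(S(add(S(add(Z, SZ)), SSSZ)))
  step 11: S(S(S(add(add(Z, SZ), SSSZ))))
  step 12: S(S(S(add(SZ, SSSZ))))
  step 13: S(S(S(S(add(Z, SSSZ)))))
  step 14: S^7(Z)

Term B:
  start: add(SSSZ, S^4(Z))
  step 1: S(add(SSZ, S^4(Z)))
  step 2: S(S(add(SZ, S^4(Z))))
  step 3: S(S(S(add(Z, S^4(Z)))))
  step 4: S^7(Z)

Answer: SAME — A ⇓ S^7(Z), B ⇓ S^7(Z)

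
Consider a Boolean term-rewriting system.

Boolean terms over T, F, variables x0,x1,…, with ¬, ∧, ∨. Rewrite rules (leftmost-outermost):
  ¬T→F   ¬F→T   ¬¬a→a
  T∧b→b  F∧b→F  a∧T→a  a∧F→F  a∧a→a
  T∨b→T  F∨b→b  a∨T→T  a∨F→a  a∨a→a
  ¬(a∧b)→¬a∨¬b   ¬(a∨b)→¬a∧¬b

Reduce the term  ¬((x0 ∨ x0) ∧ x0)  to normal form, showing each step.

Answer: normal form = ¬x0  (in 4 steps)

Derivation:
  start: ¬((x0 ∨ x0) ∧ x0)
  [1] ¬(x0 ∨ x0) ∨ ¬x0
  [2] (¬x0 ∧ ¬x0) ∨ ¬x0
  [3] ¬x0 ∨ ¬x0
  [4] ¬x0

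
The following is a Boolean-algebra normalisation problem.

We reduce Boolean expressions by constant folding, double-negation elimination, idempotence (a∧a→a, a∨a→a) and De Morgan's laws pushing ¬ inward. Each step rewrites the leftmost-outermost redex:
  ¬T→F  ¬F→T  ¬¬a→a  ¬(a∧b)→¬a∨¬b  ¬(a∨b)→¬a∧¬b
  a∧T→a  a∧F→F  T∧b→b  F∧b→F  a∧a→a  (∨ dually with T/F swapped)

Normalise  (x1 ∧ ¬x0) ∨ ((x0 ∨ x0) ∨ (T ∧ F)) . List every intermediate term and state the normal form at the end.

Answer: normal form = (x1 ∧ ¬x0) ∨ x0  (in 3 steps)

Working:
  start: (x1 ∧ ¬x0) ∨ ((x0 ∨ x0) ∨ (T ∧ F))
  [1] (x1 ∧ ¬x0) ∨ (x0 ∨ (T ∧ F))
  [2] (x1 ∧ ¬x0) ∨ (x0 ∨ F)
  [3] (x1 ∧ ¬x0) ∨ x0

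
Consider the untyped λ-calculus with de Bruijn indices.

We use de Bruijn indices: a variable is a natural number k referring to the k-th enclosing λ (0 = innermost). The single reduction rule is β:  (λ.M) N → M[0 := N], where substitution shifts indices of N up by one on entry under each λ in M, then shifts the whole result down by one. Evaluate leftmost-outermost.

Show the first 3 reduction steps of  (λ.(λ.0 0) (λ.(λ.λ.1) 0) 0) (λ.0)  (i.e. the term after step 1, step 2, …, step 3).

  start: (λ.(λ.0 0) (λ.(λ.λ.1) 0) 0) (λ.0)
  →1  (λ.0 0) (λ.(λ.λ.1) 0) (λ.0)
  →2  (λ.(λ.λ.1) 0) (λ.(λ.λ.1) 0) (λ.0)
  →3  (λ.λ.1) (λ.(λ.λ.1) 0) (λ.0)

Answer: after 3 steps: (λ.λ.1) (λ.(λ.λ.1) 0) (λ.0)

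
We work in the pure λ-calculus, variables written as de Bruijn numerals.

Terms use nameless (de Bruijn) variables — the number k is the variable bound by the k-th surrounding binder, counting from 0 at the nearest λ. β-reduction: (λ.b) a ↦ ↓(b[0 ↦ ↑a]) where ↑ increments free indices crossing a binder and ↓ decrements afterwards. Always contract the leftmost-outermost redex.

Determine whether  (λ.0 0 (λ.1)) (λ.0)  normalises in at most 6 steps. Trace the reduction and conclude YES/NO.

  start: (λ.0 0 (λ.1)) (λ.0)
  [1] (λ.0) (λ.0) (λ.λ.0)
  [2] (λ.0) (λ.λ.0)
  [3] λ.λ.0

Answer: YES — reaches normal form λ.λ.0 in 3 ≤ 6 steps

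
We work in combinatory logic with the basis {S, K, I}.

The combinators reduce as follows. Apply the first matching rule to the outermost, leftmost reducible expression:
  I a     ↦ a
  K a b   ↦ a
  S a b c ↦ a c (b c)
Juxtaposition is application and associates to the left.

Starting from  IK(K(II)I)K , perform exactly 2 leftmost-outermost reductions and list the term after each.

  start: IK(K(II)I)K
  [1] K(K(II)I)K
  [2] K(II)I

Answer: after 2 steps: K(II)I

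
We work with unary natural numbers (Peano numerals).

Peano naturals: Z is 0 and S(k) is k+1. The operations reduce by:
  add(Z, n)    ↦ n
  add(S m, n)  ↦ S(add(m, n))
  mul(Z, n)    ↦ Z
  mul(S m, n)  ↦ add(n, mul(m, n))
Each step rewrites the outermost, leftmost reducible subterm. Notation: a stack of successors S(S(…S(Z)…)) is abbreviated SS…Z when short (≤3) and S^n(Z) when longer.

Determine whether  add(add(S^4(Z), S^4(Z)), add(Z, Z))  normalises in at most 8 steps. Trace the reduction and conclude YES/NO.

  start: add(add(S^4(Z), S^4(Z)), add(Z, Z))
  [1] add(S(add(SSSZ, S^4(Z))), add(Z, Z))
  [2] S(add(add(SSSZ, S^4(Z)), add(Z, Z)))
  [3] S(add(S(add(SSZ, S^4(Z))), add(Z, Z)))
  [4] S(S(add(add(SSZ, S^4(Z)), add(Z, Z))))
  [5] S(S(add(S(add(SZ, S^4(Z))), add(Z, Z))))
  [6] S(S(S(add(add(SZ, S^4(Z)), add(Z, Z)))))
  [7] S(S(S(add(S(add(Z, S^4(Z))), add(Z, Z)))))
  [8] S(S(S(S(add(add(Z, S^4(Z)), add(Z, Z))))))

Answer: NO — after 8 steps the term is S(S(S(S(add(add(Z, S^4(Z)), add(Z, Z)))))), not yet normal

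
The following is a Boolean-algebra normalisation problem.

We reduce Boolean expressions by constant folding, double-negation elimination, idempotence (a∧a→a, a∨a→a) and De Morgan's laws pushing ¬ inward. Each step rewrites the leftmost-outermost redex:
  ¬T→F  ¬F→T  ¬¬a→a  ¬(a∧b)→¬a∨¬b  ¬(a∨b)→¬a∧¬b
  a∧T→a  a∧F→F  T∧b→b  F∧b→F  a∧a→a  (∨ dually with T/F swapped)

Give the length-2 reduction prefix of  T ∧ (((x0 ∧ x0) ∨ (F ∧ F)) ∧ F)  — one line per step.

Answer: after 2 steps: F

Reduction:
  start: T ∧ (((x0 ∧ x0) ∨ (F ∧ F)) ∧ F)
  step 1: ((x0 ∧ x0) ∨ (F ∧ F)) ∧ F
  step 2: F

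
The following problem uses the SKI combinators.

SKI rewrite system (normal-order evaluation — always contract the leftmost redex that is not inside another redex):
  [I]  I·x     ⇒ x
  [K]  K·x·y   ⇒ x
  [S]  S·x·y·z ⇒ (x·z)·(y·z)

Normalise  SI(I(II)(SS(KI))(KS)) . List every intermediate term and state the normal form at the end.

  start: SI(I(II)(SS(KI))(KS))
  [1] SI(II(SS(KI))(KS))
  [2] SI(I(SS(KI))(KS))
  [3] SI(SS(KI)(KS))
  [4] SI(S(KS)(KI(KS)))
  [5] SI(S(KS)I)

Answer: normal form = SI(S(KS)I)  (in 5 steps)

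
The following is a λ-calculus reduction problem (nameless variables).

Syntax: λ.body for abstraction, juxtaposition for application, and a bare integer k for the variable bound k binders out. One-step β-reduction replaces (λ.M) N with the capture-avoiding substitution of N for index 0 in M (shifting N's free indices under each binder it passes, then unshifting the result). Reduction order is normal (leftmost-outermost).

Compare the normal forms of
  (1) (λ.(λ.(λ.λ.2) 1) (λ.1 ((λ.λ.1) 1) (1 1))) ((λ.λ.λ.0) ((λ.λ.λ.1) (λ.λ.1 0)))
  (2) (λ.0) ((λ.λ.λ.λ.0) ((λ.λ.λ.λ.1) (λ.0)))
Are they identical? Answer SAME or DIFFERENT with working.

Term A:
  start: (λ.(λ.(λ.λ.2) 1) (λ.1 ((λ.λ.1) 1) (1 1))) ((λ.λ.λ.0) ((λ.λ.λ.1) (λ.λ.1 0)))
  step 1: (λ.(λ.λ.2) ((λ.λ.λ.0) ((λ.λ.λ.1) (λ.λ.1 0)))) (λ.(λ.λ.λ.0) ((λ.λ.λ.1) (λ.λ.1 0)) ((λ.λ.1) ((λ.λ.λ.0) ((λ.λ.λ.1) (λ.λ.1 0)))) ((λ.λ.λ.0) ((λ.λ.λ.1) (λ.λ.1 0)) ((λ.λ.λ.0) ((λ.λ.λ.1) (λ.λ.1 0)))))
  step 2: (λ.λ.λ.(λ.λ.λ.0) ((λ.λ.λ.1) (λ.λ.1 0)) ((λ.λ.1) ((λ.λ.λ.0) ((λ.λ.λ.1) (λ.λ.1 0)))) ((λ.λ.λ.0) ((λ.λ.λ.1) (λ.λ.1 0)) ((λ.λ.λ.0) ((λ.λ.λ.1) (λ.λ.1 0))))) ((λ.λ.λ.0) ((λ.λ.λ.1) (λ.λ.1 0)))
  step 3: λ.λ.(λ.λ.λ.0) ((λ.λ.λ.1) (λ.λ.1 0)) ((λ.λ.1) ((λ.λ.λ.0) ((λ.λ.λ.1) (λ.λ.1 0)))) ((λ.λ.λ.0) ((λ.λ.λ.1) (λ.λ.1 0)) ((λ.λ.λ.0) ((λ.λ.λ.1) (λ.λ.1 0))))
  step 4: λ.λ.(λ.λ.0) ((λ.λ.1) ((λ.λ.λ.0) ((λ.λ.λ.1) (λ.λ.1 0)))) ((λ.λ.λ.0) ((λ.λ.λ.1) (λ.λ.1 0)) ((λ.λ.λ.0) ((λ.λ.λ.1) (λ.λ.1 0))))
  step 5: λ.λ.(λ.0) ((λ.λ.λ.0) ((λ.λ.λ.1) (λ.λ.1 0)) ((λ.λ.λ.0) ((λ.λ.λ.1) (λ.λ.1 0))))
  step 6: λ.λ.(λ.λ.λ.0) ((λ.λ.λ.1) (λ.λ.1 0)) ((λ.λ.λ.0) ((λ.λ.λ.1) (λ.λ.1 0)))
  step 7: λ.λ.(λ.λ.0) ((λ.λ.λ.0) ((λ.λ.λ.1) (λ.λ.1 0)))
  step 8: λ.λ.λ.0

Term B:
  start: (λ.0) ((λ.λ.λ.λ.0) ((λ.λ.λ.λ.1) (λ.0)))
  step 1: (λ.λ.λ.λ.0) ((λ.λ.λ.λ.1) (λ.0))
  step 2: λ.λ.λ.0

Answer: SAME — A ⇓ λ.λ.λ.0, B ⇓ λ.λ.λ.0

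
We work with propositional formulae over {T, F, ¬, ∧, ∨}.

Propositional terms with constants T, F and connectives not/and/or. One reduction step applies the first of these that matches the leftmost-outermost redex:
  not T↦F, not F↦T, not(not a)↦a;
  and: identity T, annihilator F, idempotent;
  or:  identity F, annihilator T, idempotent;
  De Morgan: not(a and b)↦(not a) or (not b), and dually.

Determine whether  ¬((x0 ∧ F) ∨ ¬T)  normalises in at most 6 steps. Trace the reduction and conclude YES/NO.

Answer: YES — reaches normal form T in 6 ≤ 6 steps

Reduction:
  start: ¬((x0 ∧ F) ∨ ¬T)
  step 1: ¬(x0 ∧ F) ∧ ¬¬T
  step 2: (¬x0 ∨ ¬F) ∧ ¬¬T
  step 3: (¬x0 ∨ T) ∧ ¬¬T
  step 4: T ∧ ¬¬T
  step 5: ¬¬T
  step 6: T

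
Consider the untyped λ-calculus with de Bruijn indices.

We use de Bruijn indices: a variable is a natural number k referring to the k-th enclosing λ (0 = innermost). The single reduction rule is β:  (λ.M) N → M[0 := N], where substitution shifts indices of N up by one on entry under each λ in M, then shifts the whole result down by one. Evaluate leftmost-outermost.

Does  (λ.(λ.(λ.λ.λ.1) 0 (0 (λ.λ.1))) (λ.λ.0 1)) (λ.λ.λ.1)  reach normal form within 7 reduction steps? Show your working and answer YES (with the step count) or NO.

Answer: YES — reaches normal form λ.λ.0 (λ.λ.1) in 5 ≤ 7 steps

Derivation:
  start: (λ.(λ.(λ.λ.λ.1) 0 (0 (λ.λ.1))) (λ.λ.0 1)) (λ.λ.λ.1)
  →1  (λ.(λ.λ.λ.1) 0 (0 (λ.λ.1))) (λ.λ.0 1)
  →2  (λ.λ.λ.1) (λ.λ.0 1) ((λ.λ.0 1) (λ.λ.1))
  →3  (λ.λ.1) ((λ.λ.0 1) (λ.λ.1))
  →4  λ.(λ.λ.0 1) (λ.λ.1)
  →5  λ.λ.0 (λ.λ.1)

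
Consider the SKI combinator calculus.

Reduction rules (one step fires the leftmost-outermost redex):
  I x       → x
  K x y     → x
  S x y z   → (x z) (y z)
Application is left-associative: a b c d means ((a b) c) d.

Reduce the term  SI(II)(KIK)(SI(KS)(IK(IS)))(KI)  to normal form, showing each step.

  start: SI(II)(KIK)(SI(KS)(IK(IS)))(KI)
  [1] I(KIK)(II(KIK))(SI(KS)(IK(IS)))(KI)
  [2] KIK(II(KIK))(SI(KS)(IK(IS)))(KI)
  [3] I(II(KIK))(SI(KS)(IK(IS)))(KI)
  [4] II(KIK)(SI(KS)(IK(IS)))(KI)
  [5] I(KIK)(SI(KS)(IK(IS)))(KI)
  [6] KIK(SI(KS)(IK(IS)))(KI)
  [7] I(SI(KS)(IK(IS)))(KI)
  [8] SI(KS)(IK(IS))(KI)
  [9] I(IK(IS))(KS(IK(IS)))(KI)
  [10] IK(IS)(KS(IK(IS)))(KI)
  [11] K(IS)(KS(IK(IS)))(KI)
  [12] IS(KI)
  [13] S(KI)

Answer: normal form = S(KI)  (in 13 steps)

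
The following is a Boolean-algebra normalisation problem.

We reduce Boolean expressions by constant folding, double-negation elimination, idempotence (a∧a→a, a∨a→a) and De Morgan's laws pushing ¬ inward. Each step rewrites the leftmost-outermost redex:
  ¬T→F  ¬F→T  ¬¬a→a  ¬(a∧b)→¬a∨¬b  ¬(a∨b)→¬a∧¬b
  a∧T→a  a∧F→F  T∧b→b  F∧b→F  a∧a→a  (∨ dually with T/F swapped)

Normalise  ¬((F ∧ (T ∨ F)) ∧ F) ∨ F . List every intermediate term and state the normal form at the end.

Answer: normal form = T  (in 6 steps)

Working:
  start: ¬((F ∧ (T ∨ F)) ∧ F) ∨ F
  →1  ¬((F ∧ (T ∨ F)) ∧ F)
  →2  ¬(F ∧ (T ∨ F)) ∨ ¬F
  →3  (¬F ∨ ¬(T ∨ F)) ∨ ¬F
  →4  (T ∨ ¬(T ∨ F)) ∨ ¬F
  →5  T ∨ ¬F
  →6  T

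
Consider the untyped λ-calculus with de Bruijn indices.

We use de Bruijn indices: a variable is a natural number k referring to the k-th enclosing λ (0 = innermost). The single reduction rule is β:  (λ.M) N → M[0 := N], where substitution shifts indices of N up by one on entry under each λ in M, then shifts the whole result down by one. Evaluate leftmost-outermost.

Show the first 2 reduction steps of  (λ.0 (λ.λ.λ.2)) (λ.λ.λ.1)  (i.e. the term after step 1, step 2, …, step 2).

  start: (λ.0 (λ.λ.λ.2)) (λ.λ.λ.1)
  [1] (λ.λ.λ.1) (λ.λ.λ.2)
  [2] λ.λ.1

Answer: after 2 steps: λ.λ.1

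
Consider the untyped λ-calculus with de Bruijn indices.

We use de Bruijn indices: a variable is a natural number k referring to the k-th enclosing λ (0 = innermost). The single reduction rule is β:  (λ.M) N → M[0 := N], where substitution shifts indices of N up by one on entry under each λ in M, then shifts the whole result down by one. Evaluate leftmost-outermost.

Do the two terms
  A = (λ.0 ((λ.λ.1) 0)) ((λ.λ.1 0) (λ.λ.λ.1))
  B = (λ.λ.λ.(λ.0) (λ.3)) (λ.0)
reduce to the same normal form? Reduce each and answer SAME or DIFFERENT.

Term A:
  start: (λ.0 ((λ.λ.1) 0)) ((λ.λ.1 0) (λ.λ.λ.1))
  [1] (λ.λ.1 0) (λ.λ.λ.1) ((λ.λ.1) ((λ.λ.1 0) (λ.λ.λ.1)))
  [2] (λ.(λ.λ.λ.1) 0) ((λ.λ.1) ((λ.λ.1 0) (λ.λ.λ.1)))
  [3] (λ.λ.λ.1) ((λ.λ.1) ((λ.λ.1 0) (λ.λ.λ.1)))
  [4] λ.λ.1

Term B:
  start: (λ.λ.λ.(λ.0) (λ.3)) (λ.0)
  [1] λ.λ.(λ.0) (λ.λ.0)
  [2] λ.λ.λ.λ.0

Answer: DIFFERENT — A ⇓ λ.λ.1, B ⇓ λ.λ.λ.λ.0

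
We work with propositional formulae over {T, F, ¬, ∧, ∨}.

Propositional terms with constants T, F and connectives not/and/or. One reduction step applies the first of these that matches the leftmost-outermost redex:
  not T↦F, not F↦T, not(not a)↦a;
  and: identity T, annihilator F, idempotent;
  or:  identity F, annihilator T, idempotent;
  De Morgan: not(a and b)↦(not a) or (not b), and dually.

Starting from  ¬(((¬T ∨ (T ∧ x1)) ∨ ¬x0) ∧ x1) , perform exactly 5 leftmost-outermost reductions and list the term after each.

  start: ¬(((¬T ∨ (T ∧ x1)) ∨ ¬x0) ∧ x1)
  →1  ¬((¬T ∨ (T ∧ x1)) ∨ ¬x0) ∨ ¬x1
  →2  (¬(¬T ∨ (T ∧ x1)) ∧ ¬¬x0) ∨ ¬x1
  →3  ((¬¬T ∧ ¬(T ∧ x1)) ∧ ¬¬x0) ∨ ¬x1
  →4  ((T ∧ ¬(T ∧ x1)) ∧ ¬¬x0) ∨ ¬x1
  →5  (¬(T ∧ x1) ∧ ¬¬x0) ∨ ¬x1

Answer: after 5 steps: (¬(T ∧ x1) ∧ ¬¬x0) ∨ ¬x1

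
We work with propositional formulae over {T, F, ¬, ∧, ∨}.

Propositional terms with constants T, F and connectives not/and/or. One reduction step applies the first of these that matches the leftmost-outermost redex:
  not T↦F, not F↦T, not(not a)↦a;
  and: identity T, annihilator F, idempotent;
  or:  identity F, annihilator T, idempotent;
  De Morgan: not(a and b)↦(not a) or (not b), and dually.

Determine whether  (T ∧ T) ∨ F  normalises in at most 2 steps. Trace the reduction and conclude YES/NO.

Answer: YES — reaches normal form T in 2 ≤ 2 steps

Derivation:
  start: (T ∧ T) ∨ F
  step 1: T ∧ T
  step 2: T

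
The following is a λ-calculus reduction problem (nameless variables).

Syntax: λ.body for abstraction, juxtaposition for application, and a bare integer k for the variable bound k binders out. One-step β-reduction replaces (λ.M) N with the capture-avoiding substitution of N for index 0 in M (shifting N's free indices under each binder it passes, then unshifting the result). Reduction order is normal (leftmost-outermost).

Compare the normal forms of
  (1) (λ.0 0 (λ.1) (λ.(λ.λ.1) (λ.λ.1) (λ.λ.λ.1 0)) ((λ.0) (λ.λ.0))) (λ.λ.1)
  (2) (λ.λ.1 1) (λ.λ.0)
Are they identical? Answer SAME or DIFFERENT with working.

Answer: DIFFERENT — A ⇓ λ.λ.λ.1, B ⇓ λ.λ.0

Derivation:
Term A:
  start: (λ.0 0 (λ.1) (λ.(λ.λ.1) (λ.λ.1) (λ.λ.λ.1 0)) ((λ.0) (λ.λ.0))) (λ.λ.1)
  [1] (λ.λ.1) (λ.λ.1) (λ.λ.λ.1) (λ.(λ.λ.1) (λ.λ.1) (λ.λ.λ.1 0)) ((λ.0) (λ.λ.0))
  [2] (λ.λ.λ.1) (λ.λ.λ.1) (λ.(λ.λ.1) (λ.λ.1) (λ.λ.λ.1 0)) ((λ.0) (λ.λ.0))
  [3] (λ.λ.1) (λ.(λ.λ.1) (λ.λ.1) (λ.λ.λ.1 0)) ((λ.0) (λ.λ.0))
  [4] (λ.λ.(λ.λ.1) (λ.λ.1) (λ.λ.λ.1 0)) ((λ.0) (λ.λ.0))
  [5] λ.(λ.λ.1) (λ.λ.1) (λ.λ.λ.1 0)
  [6] λ.(λ.λ.λ.1) (λ.λ.λ.1 0)
  [7] λ.λ.λ.1

Term B:
  start: (λ.λ.1 1) (λ.λ.0)
  [1] λ.(λ.λ.0) (λ.λ.0)
  [2] λ.λ.0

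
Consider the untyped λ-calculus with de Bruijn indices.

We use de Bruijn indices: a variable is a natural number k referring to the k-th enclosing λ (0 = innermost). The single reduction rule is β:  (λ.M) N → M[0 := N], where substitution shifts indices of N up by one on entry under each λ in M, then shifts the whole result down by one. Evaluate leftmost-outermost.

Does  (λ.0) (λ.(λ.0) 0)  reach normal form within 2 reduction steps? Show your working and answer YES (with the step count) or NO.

  start: (λ.0) (λ.(λ.0) 0)
  step 1: λ.(λ.0) 0
  step 2: λ.0

Answer: YES — reaches normal form λ.0 in 2 ≤ 2 steps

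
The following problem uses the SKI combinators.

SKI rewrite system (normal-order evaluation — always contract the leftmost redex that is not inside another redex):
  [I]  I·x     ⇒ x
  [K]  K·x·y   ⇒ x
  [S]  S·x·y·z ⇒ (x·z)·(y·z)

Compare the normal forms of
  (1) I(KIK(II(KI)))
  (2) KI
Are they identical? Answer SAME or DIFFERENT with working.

Term A:
  start: I(KIK(II(KI)))
  →1  KIK(II(KI))
  →2  I(II(KI))
  →3  II(KI)
  →4  I(KI)
  →5  KI

Term B:
  start: KI

Answer: SAME — A ⇓ KI, B ⇓ KI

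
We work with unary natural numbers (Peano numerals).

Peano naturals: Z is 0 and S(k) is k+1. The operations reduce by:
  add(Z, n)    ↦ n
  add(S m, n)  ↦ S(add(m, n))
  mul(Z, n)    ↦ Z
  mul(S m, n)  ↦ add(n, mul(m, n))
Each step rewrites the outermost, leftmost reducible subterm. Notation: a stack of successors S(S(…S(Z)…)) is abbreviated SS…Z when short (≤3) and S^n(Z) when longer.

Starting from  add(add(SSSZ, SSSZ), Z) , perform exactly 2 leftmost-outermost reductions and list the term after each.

  start: add(add(SSSZ, SSSZ), Z)
  →1  add(S(add(SSZ, SSSZ)), Z)
  →2  S(add(add(SSZ, SSSZ), Z))

Answer: after 2 steps: S(add(add(SSZ, SSSZ), Z))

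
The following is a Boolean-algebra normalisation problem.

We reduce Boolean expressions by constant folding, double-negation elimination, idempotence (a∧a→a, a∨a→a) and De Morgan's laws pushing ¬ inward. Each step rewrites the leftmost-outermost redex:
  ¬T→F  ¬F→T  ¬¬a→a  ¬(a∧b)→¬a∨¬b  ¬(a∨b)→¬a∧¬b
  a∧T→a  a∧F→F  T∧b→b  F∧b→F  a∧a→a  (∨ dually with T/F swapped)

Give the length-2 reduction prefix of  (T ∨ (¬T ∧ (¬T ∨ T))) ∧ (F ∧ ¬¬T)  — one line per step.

Answer: after 2 steps: F ∧ ¬¬T

Reduction:
  start: (T ∨ (¬T ∧ (¬T ∨ T))) ∧ (F ∧ ¬¬T)
  →1  T ∧ (F ∧ ¬¬T)
  →2  F ∧ ¬¬T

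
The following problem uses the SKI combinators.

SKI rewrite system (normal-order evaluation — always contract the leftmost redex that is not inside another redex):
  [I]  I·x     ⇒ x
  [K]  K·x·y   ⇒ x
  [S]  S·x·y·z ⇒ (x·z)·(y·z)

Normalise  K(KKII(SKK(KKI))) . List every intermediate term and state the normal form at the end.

  start: K(KKII(SKK(KKI)))
  step 1: K(KI(SKK(KKI)))
  step 2: KI

Answer: normal form = KI  (in 2 steps)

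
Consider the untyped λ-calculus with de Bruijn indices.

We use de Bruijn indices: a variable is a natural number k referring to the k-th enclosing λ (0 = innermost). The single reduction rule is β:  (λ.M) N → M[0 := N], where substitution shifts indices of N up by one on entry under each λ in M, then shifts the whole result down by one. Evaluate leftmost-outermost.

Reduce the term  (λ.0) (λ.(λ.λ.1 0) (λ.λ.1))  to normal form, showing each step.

  start: (λ.0) (λ.(λ.λ.1 0) (λ.λ.1))
  step 1: λ.(λ.λ.1 0) (λ.λ.1)
  step 2: λ.λ.(λ.λ.1) 0
  step 3: λ.λ.λ.1

Answer: normal form = λ.λ.λ.1  (in 3 steps)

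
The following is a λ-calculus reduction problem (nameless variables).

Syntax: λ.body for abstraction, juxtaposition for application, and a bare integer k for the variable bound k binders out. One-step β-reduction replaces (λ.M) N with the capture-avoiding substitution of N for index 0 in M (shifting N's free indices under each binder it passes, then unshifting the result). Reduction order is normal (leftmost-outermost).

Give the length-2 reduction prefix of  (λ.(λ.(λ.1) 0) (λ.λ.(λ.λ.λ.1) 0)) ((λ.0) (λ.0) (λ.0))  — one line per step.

  start: (λ.(λ.(λ.1) 0) (λ.λ.(λ.λ.λ.1) 0)) ((λ.0) (λ.0) (λ.0))
  step 1: (λ.(λ.1) 0) (λ.λ.(λ.λ.λ.1) 0)
  step 2: (λ.λ.λ.(λ.λ.λ.1) 0) (λ.λ.(λ.λ.λ.1) 0)

Answer: after 2 steps: (λ.λ.λ.(λ.λ.λ.1) 0) (λ.λ.(λ.λ.λ.1) 0)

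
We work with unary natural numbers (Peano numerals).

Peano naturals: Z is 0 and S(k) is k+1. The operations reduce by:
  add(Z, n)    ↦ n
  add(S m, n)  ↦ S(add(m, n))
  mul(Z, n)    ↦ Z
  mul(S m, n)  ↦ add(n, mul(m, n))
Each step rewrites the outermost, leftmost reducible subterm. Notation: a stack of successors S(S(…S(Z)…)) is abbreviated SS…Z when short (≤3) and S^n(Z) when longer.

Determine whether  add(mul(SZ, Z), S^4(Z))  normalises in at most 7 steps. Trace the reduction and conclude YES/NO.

Answer: YES — reaches normal form S^4(Z) in 4 ≤ 7 steps

Reduction:
  start: add(mul(SZ, Z), S^4(Z))
  [1] add(add(Z, mul(Z, Z)), S^4(Z))
  [2] add(mul(Z, Z), S^4(Z))
  [3] add(Z, S^4(Z))
  [4] S^4(Z)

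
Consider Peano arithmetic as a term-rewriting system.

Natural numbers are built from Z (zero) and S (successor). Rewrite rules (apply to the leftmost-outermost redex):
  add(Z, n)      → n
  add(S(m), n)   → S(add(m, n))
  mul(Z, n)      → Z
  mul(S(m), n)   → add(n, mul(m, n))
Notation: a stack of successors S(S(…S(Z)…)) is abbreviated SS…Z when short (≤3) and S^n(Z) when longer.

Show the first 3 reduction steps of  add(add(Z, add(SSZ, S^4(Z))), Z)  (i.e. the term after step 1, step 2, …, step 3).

  start: add(add(Z, add(SSZ, S^4(Z))), Z)
  →1  add(add(SSZ, S^4(Z)), Z)
  →2  add(S(add(SZ, S^4(Z))), Z)
  →3  S(add(add(SZ, S^4(Z)), Z))

Answer: after 3 steps: S(add(add(SZ, S^4(Z)), Z))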